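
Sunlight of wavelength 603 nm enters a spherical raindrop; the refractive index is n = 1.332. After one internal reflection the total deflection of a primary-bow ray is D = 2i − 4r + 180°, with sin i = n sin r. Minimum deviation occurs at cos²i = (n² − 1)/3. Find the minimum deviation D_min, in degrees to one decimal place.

137.8°

cos²i = (1.77422 − 1)/3 = 0.25807; i = arccos(0.50801) = 59.469°.
sin r = sin 59.469°/1.332 = 0.64666; r = 40.290°.
D_min = 2·59.469° − 4·40.290° + 180° = 137.776°.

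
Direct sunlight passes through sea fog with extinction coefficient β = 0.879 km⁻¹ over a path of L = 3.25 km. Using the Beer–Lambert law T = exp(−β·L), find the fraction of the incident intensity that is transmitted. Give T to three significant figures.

τ = β·L = 0.879 × 3.25 = 2.8567.
T = exp(−2.8567) = 0.0575.

0.0575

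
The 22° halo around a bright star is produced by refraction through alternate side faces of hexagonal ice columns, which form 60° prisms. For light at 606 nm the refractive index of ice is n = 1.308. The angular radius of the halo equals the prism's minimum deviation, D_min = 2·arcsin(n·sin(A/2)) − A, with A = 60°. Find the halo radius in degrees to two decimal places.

n·sin(A/2) = 1.308 × sin 30° = 1.308 × 0.5000 = 0.6540.
D_min = 2·arcsin(0.6540) − 60° = 2 × 40.844° − 60° = 21.688°.

21.69°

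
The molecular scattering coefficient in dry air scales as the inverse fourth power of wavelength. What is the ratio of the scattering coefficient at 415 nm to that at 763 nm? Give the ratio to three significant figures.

11.4

Rayleigh scattering ∝ λ⁻⁴, so the ratio of coefficients is the inverse fourth power of the wavelength ratio.
σ(415)/σ(763) = (763/415)⁴ = (1.8386)⁴ = 11.43.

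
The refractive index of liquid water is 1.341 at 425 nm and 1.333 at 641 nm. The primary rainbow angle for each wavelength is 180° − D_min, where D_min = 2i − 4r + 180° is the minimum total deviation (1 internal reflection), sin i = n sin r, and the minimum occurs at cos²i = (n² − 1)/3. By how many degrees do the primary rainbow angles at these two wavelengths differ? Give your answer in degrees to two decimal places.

1.15°

At 425 nm (n = 1.341): cos²i = 0.26609 → i = 58.946°, r = 39.705°, D_min = 139.071°, rainbow angle = 40.929°.
At 641 nm (n = 1.333): cos²i = 0.25896 → i = 59.410°, r = 40.225°, D_min = 137.922°, rainbow angle = 42.078°.
Angular width = |40.929° − 42.078°| = 1.149°.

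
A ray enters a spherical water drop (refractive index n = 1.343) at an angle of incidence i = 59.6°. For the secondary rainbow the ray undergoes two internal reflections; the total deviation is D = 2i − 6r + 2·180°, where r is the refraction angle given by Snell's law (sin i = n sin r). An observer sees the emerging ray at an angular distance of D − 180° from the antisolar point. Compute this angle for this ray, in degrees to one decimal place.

59.5°

sin r = sin 59.6° / 1.343 = 0.8625/1.343 = 0.6422; r = 39.96°.
D = 2·59.6° − 6·39.96° + 2·180° = 119.20° − 239.75° + 360° = 239.45°.
Angle from antisolar point = D − 180° = 59.45°.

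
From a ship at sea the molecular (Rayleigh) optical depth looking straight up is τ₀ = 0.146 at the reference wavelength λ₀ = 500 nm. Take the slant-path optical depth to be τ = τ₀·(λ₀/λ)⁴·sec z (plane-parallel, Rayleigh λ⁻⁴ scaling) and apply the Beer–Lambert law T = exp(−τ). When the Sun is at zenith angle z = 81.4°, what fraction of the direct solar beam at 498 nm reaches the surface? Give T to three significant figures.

0.371

sec 81.4° = 6.6874.
τ = 0.146 × (500/498)⁴ × 6.6874 = 0.146 × 1.0162 × 6.6874 = 0.9921.
T = exp(−0.9921) = 0.3708.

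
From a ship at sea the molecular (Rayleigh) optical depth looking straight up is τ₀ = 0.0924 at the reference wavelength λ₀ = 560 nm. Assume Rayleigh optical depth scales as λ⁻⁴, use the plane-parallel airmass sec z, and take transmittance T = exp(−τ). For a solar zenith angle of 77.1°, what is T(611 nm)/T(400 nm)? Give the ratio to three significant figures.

3.66

Airmass: sec 77.1° = 4.4793.
τ(611 nm) = 0.0924 × (560/611)⁴ × 4.4793 = 0.0924 × 0.7056 × 4.4793 = 0.2921.
τ(400 nm) = 0.0924 × (560/400)⁴ × 4.4793 = 0.0924 × 3.8416 × 4.4793 = 1.5900.
T(611)/T(400) = exp(τ_B − τ_A) = exp(1.2979) = 3.6617.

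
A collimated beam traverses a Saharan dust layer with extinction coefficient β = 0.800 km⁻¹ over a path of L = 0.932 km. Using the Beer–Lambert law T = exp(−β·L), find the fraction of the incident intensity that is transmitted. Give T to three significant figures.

0.474

τ = β·L = 0.800 × 0.932 = 0.7456.
T = exp(−0.7456) = 0.4744.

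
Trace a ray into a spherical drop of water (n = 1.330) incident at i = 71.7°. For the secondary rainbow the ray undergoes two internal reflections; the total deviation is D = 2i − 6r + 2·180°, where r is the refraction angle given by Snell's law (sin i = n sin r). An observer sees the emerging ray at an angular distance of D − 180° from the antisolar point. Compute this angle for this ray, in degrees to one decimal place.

50.1°

sin r = sin 71.7° / 1.330 = 0.9494/1.330 = 0.7139; r = 45.55°.
D = 2·71.7° − 6·45.55° + 2·180° = 143.40° − 273.30° + 360° = 230.10°.
Angle from antisolar point = D − 180° = 50.10°.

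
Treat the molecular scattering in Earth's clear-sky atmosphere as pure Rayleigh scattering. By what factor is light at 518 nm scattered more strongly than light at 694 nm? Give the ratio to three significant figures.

3.22

Rayleigh scattering ∝ λ⁻⁴, so the ratio of coefficients is the inverse fourth power of the wavelength ratio.
σ(518)/σ(694) = (694/518)⁴ = (1.3398)⁴ = 3.222.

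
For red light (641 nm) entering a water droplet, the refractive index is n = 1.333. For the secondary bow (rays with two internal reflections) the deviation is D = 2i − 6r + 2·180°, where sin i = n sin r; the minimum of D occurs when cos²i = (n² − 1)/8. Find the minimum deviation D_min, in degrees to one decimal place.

230.9°

cos²i = (1.77689 − 1)/8 = 0.09711; i = arccos(0.31163) = 71.843°.
sin r = sin 71.843°/1.333 = 0.71283; r = 45.466°.
D_min = 2·71.843° − 6·45.466° + 360° = 230.891°.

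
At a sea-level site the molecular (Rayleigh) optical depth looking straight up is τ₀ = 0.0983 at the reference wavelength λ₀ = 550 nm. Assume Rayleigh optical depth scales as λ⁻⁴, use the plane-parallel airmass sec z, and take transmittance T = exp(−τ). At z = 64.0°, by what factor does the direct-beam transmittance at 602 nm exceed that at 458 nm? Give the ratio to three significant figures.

Airmass: sec 64.0° = 2.2812.
τ(602 nm) = 0.0983 × (550/602)⁴ × 2.2812 = 0.0983 × 0.6967 × 2.2812 = 0.1562.
τ(458 nm) = 0.0983 × (550/458)⁴ × 2.2812 = 0.0983 × 2.0796 × 2.2812 = 0.4663.
T(602)/T(458) = exp(τ_B − τ_A) = exp(0.3101) = 1.3636.

1.36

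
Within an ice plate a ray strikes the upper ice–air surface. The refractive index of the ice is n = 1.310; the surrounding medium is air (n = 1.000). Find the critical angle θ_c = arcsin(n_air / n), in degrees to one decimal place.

sin θ_c = n_air / n = 1.000 / 1.310 = 0.7634.
θ_c = arcsin(0.7634) = 49.76°.

49.8°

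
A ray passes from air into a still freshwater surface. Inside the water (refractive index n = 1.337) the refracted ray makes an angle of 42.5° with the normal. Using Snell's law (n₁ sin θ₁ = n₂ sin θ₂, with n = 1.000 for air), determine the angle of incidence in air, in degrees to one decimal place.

64.6°

Snell: sin θ_i = n · sin θ_r = 1.337 × sin 42.5° = 1.337 × 0.6756 = 0.9033.
θ_i = arcsin(0.9033) = 64.59°.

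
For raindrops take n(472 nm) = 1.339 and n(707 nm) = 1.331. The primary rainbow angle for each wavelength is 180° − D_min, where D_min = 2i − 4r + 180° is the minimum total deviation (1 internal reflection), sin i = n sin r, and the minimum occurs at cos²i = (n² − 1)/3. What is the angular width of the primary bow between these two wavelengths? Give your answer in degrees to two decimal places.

1.16°

At 472 nm (n = 1.339): cos²i = 0.26431 → i = 59.062°, r = 39.834°, D_min = 138.786°, rainbow angle = 41.214°.
At 707 nm (n = 1.331): cos²i = 0.25719 → i = 59.527°, r = 40.356°, D_min = 137.630°, rainbow angle = 42.370°.
Angular width = |41.214° − 42.370°| = 1.156°.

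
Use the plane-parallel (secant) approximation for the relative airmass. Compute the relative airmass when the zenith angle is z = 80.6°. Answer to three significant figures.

6.12

X = sec z = 1/cos 80.6° = 1/0.1633 = 6.1227.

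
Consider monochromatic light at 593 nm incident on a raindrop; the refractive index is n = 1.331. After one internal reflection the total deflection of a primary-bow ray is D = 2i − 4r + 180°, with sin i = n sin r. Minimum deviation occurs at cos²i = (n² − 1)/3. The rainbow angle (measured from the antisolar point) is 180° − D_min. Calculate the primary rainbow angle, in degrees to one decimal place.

42.4°

cos²i = (1.77156 − 1)/3 = 0.25719; i = arccos(0.50714) = 59.527°.
sin r = sin 59.527°/1.331 = 0.64753; r = 40.356°.
D_min = 2·59.527° − 4·40.356° + 180° = 137.630°.
Rainbow angle = 180° − D_min = 42.370°.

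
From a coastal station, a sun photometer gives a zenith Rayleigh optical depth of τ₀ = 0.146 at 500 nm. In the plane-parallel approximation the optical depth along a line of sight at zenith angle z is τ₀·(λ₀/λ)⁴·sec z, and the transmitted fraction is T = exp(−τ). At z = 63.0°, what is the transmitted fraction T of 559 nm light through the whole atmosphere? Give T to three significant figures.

0.814

sec 63.0° = 2.2027.
τ = 0.146 × (500/559)⁴ × 2.2027 = 0.146 × 0.6401 × 2.2027 = 0.2058.
T = exp(−0.2058) = 0.8140.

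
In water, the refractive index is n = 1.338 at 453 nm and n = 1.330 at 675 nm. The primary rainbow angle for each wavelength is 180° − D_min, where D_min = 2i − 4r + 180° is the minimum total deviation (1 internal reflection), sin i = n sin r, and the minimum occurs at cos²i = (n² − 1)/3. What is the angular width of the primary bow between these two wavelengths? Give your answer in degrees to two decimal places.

1.16°

At 453 nm (n = 1.338): cos²i = 0.26341 → i = 59.120°, r = 39.899°, D_min = 138.643°, rainbow angle = 41.357°.
At 675 nm (n = 1.330): cos²i = 0.25630 → i = 59.585°, r = 40.422°, D_min = 137.484°, rainbow angle = 42.516°.
Angular width = |41.357° − 42.516°| = 1.160°.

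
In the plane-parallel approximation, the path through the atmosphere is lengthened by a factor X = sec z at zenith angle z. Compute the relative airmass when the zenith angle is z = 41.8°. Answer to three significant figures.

X = sec z = 1/cos 41.8° = 1/0.7455 = 1.3414.

1.34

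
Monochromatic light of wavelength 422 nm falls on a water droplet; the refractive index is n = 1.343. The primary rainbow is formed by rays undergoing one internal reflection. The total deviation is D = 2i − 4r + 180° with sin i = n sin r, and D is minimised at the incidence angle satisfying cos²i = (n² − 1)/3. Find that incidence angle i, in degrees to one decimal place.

58.8°

cos²i = (1.343² − 1)/3 = (1.80365 − 1)/3 = 0.26788.
cos i = 0.51757, so i = 58.830°.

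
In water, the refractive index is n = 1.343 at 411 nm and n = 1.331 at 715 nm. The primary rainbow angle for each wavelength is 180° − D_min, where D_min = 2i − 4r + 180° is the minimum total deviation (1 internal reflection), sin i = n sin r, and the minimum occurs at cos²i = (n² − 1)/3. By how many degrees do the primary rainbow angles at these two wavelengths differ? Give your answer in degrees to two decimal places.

1.72°

At 411 nm (n = 1.343): cos²i = 0.26788 → i = 58.830°, r = 39.577°, D_min = 139.354°, rainbow angle = 40.646°.
At 715 nm (n = 1.331): cos²i = 0.25719 → i = 59.527°, r = 40.356°, D_min = 137.630°, rainbow angle = 42.370°.
Angular width = |40.646° − 42.370°| = 1.724°.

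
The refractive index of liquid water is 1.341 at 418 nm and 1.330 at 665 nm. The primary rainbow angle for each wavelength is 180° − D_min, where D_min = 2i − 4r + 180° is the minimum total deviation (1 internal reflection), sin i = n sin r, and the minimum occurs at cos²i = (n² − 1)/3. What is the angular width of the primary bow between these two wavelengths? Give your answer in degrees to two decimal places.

1.59°

At 418 nm (n = 1.341): cos²i = 0.26609 → i = 58.946°, r = 39.705°, D_min = 139.071°, rainbow angle = 40.929°.
At 665 nm (n = 1.330): cos²i = 0.25630 → i = 59.585°, r = 40.422°, D_min = 137.484°, rainbow angle = 42.516°.
Angular width = |40.929° − 42.516°| = 1.588°.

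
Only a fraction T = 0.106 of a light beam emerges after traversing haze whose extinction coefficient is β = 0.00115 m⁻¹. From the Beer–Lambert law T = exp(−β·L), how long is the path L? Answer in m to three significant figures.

Beer–Lambert: T = exp(−βL) ⇒ L = −ln(T)/β = −ln(0.106)/0.00115 = 2.2443/0.00115 = 1952 m.

1950 m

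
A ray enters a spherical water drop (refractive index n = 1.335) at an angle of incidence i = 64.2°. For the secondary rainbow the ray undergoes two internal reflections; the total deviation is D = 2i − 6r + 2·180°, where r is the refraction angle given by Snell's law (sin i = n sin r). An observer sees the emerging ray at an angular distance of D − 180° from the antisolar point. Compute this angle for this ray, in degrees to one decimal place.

sin r = sin 64.2° / 1.335 = 0.9003/1.335 = 0.6744; r = 42.41°.
D = 2·64.2° − 6·42.41° + 2·180° = 128.40° − 254.44° + 360° = 233.96°.
Angle from antisolar point = D − 180° = 53.96°.

54.0°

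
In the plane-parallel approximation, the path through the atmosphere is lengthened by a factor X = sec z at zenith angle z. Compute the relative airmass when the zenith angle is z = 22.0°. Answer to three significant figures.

1.08

X = sec z = 1/cos 22.0° = 1/0.9272 = 1.0785.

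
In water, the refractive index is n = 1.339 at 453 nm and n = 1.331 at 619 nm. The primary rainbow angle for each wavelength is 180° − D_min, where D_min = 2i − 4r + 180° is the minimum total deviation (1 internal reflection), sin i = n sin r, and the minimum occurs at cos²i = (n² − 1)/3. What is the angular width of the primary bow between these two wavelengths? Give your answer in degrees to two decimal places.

1.16°

At 453 nm (n = 1.339): cos²i = 0.26431 → i = 59.062°, r = 39.834°, D_min = 138.786°, rainbow angle = 41.214°.
At 619 nm (n = 1.331): cos²i = 0.25719 → i = 59.527°, r = 40.356°, D_min = 137.630°, rainbow angle = 42.370°.
Angular width = |41.214° − 42.370°| = 1.156°.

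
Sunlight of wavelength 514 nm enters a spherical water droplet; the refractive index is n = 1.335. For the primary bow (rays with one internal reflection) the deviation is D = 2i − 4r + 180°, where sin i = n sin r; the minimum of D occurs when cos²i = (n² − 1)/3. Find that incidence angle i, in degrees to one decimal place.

59.3°

cos²i = (1.335² − 1)/3 = (1.78222 − 1)/3 = 0.26074.
cos i = 0.51063, so i = 59.294°.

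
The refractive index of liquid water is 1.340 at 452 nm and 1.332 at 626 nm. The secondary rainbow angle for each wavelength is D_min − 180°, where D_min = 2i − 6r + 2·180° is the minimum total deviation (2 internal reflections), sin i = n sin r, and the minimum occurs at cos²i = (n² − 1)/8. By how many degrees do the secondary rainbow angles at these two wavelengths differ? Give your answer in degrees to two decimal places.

At 452 nm (n = 1.340): cos²i = 0.09945 → i = 71.618°, r = 45.088°, D_min = 232.709°, rainbow angle = 52.709°.
At 626 nm (n = 1.332): cos²i = 0.09678 → i = 71.875°, r = 45.520°, D_min = 230.628°, rainbow angle = 50.628°.
Angular width = |52.709° − 50.628°| = 2.080°.

2.08°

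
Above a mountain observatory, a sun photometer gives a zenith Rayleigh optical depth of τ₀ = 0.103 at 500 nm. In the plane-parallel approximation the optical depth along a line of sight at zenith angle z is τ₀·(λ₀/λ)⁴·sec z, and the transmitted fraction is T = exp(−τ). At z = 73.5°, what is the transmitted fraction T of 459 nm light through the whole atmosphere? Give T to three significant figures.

0.600

sec 73.5° = 3.5209.
τ = 0.103 × (500/459)⁴ × 3.5209 = 0.103 × 1.4081 × 3.5209 = 0.5107.
T = exp(−0.5107) = 0.6001.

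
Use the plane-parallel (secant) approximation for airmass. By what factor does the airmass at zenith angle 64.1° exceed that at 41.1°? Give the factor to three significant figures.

X(64.1°)/X(41.1°) = sec 64.1° / sec 41.1° = cos 41.1° / cos 64.1° = 0.7536/0.4368 = 1.7252.

1.73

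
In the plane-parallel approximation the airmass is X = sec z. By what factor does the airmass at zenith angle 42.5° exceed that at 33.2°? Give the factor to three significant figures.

1.13

X(42.5°)/X(33.2°) = sec 42.5° / sec 33.2° = cos 33.2° / cos 42.5° = 0.8368/0.7373 = 1.1349.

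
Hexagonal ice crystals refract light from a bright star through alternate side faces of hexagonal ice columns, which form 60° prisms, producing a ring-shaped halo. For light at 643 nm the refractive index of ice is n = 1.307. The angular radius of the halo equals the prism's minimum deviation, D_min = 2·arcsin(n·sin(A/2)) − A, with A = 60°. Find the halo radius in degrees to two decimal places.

21.61°

n·sin(A/2) = 1.307 × sin 30° = 1.307 × 0.5000 = 0.6535.
D_min = 2·arcsin(0.6535) − 60° = 2 × 40.806° − 60° = 21.612°.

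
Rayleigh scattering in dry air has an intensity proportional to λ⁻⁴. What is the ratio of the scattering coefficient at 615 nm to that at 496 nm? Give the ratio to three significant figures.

Rayleigh scattering ∝ λ⁻⁴, so the ratio of coefficients is the inverse fourth power of the wavelength ratio.
σ(615)/σ(496) = (496/615)⁴ = (0.8065)⁴ = 0.4231.

0.423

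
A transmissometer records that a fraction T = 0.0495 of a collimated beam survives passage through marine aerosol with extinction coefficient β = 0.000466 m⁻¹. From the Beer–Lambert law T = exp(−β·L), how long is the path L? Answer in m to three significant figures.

6450 m

Beer–Lambert: T = exp(−βL) ⇒ L = −ln(T)/β = −ln(0.0495)/0.000466 = 3.0058/0.000466 = 6450 m.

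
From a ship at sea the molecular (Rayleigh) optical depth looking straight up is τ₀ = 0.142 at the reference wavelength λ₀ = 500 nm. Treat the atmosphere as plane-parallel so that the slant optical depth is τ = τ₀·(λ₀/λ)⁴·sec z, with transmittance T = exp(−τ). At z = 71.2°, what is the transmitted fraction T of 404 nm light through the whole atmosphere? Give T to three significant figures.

0.356

sec 71.2° = 3.1030.
τ = 0.142 × (500/404)⁴ × 3.1030 = 0.142 × 2.3461 × 3.1030 = 1.0338.
T = exp(−1.0338) = 0.3557.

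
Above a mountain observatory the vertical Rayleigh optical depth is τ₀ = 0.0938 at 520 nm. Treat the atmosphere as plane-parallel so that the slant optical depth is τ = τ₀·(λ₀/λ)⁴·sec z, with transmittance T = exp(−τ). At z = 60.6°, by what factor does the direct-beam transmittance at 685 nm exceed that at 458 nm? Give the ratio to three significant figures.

Airmass: sec 60.6° = 2.0371.
τ(685 nm) = 0.0938 × (520/685)⁴ × 2.0371 = 0.0938 × 0.3321 × 2.0371 = 0.0635.
τ(458 nm) = 0.0938 × (520/458)⁴ × 2.0371 = 0.0938 × 1.6617 × 2.0371 = 0.3175.
T(685)/T(458) = exp(τ_B − τ_A) = exp(0.2541) = 1.2892.

1.29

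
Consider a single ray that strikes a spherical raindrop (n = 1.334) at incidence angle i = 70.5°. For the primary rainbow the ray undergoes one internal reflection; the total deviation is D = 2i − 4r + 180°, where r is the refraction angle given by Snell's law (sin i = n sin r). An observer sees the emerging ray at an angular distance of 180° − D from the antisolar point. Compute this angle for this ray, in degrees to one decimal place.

38.8°

sin r = sin 70.5° / 1.334 = 0.9426/1.334 = 0.7066; r = 44.96°.
D = 2·70.5° − 4·44.96° + 180° = 141.00° − 179.84° + 180° = 141.16°.
Angle from antisolar point = 180° − D = 38.84°.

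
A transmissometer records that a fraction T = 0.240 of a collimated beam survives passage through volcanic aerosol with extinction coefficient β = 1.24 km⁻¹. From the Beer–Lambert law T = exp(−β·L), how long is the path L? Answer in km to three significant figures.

1.15 km

Beer–Lambert: T = exp(−βL) ⇒ L = −ln(T)/β = −ln(0.240)/1.24 = 1.4271/1.24 = 1.151 km.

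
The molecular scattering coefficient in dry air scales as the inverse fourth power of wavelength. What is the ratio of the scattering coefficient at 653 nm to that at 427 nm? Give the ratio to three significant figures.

0.183

Rayleigh scattering ∝ λ⁻⁴, so the ratio of coefficients is the inverse fourth power of the wavelength ratio.
σ(653)/σ(427) = (427/653)⁴ = (0.6539)⁴ = 0.1828.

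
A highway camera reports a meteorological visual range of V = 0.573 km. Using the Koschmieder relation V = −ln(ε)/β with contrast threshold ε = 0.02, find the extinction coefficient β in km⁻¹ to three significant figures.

6.83 km⁻¹

β = −ln(0.02) / V = 3.912 / 0.573 = 6.8273 km⁻¹.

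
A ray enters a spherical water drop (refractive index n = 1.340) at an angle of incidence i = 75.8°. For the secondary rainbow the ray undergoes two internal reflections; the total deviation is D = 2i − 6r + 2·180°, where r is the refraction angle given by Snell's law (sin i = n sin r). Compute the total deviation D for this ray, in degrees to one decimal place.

233.6°

sin r = sin 75.8° / 1.340 = 0.9694/1.340 = 0.7235; r = 46.34°.
D = 2·75.8° − 6·46.34° + 2·180° = 151.60° − 278.05° + 360° = 233.55°.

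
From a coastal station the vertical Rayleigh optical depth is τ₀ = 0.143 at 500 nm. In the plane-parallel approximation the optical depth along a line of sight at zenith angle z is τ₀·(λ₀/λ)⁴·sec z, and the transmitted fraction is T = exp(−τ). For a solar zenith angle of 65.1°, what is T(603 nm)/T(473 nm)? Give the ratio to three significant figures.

1.30

Airmass: sec 65.1° = 2.3751.
τ(603 nm) = 0.143 × (500/603)⁴ × 2.3751 = 0.143 × 0.4727 × 2.3751 = 0.1606.
τ(473 nm) = 0.143 × (500/473)⁴ × 2.3751 = 0.143 × 1.2486 × 2.3751 = 0.4241.
T(603)/T(473) = exp(τ_B − τ_A) = exp(0.2635) = 1.3015.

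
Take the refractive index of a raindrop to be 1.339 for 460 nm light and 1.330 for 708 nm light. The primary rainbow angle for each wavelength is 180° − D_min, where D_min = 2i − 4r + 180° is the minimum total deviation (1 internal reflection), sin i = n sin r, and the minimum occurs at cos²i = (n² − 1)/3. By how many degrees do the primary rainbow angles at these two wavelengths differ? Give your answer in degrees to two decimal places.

1.30°

At 460 nm (n = 1.339): cos²i = 0.26431 → i = 59.062°, r = 39.834°, D_min = 138.786°, rainbow angle = 41.214°.
At 708 nm (n = 1.330): cos²i = 0.25630 → i = 59.585°, r = 40.422°, D_min = 137.484°, rainbow angle = 42.516°.
Angular width = |41.214° − 42.516°| = 1.303°.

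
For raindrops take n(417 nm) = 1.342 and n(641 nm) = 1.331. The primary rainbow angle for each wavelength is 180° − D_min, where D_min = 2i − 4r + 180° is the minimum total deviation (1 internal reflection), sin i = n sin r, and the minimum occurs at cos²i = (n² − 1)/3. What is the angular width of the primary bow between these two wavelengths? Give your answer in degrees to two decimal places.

At 417 nm (n = 1.342): cos²i = 0.26699 → i = 58.888°, r = 39.641°, D_min = 139.213°, rainbow angle = 40.787°.
At 641 nm (n = 1.331): cos²i = 0.25719 → i = 59.527°, r = 40.356°, D_min = 137.630°, rainbow angle = 42.370°.
Angular width = |40.787° − 42.370°| = 1.583°.

1.58°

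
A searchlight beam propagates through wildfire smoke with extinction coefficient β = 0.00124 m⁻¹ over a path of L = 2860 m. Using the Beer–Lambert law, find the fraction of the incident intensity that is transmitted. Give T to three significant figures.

0.0288

τ = β·L = 0.00124 × 2860 = 3.5464.
T = exp(−3.5464) = 0.0288.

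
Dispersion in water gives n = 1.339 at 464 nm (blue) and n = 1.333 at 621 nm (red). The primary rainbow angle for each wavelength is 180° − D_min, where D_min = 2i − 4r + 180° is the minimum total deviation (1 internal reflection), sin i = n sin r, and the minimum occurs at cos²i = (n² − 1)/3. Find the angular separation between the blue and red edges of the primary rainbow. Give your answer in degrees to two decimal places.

0.86°

At 464 nm (n = 1.339): cos²i = 0.26431 → i = 59.062°, r = 39.834°, D_min = 138.786°, rainbow angle = 41.214°.
At 621 nm (n = 1.333): cos²i = 0.25896 → i = 59.410°, r = 40.225°, D_min = 137.922°, rainbow angle = 42.078°.
Angular width = |41.214° − 42.078°| = 0.865°.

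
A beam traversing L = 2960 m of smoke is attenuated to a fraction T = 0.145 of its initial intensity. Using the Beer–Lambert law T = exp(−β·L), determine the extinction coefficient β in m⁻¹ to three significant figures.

Beer–Lambert: T = exp(−βL) ⇒ β = −ln(T)/L = −ln(0.145)/2960 = 1.9310/2960 = 0.0006524 m⁻¹.

0.000652 m⁻¹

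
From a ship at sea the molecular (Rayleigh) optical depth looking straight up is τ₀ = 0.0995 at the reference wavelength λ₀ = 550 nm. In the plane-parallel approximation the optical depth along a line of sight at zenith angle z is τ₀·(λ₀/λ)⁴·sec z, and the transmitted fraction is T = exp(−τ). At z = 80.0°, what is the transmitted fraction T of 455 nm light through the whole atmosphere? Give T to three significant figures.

0.294

sec 80.0° = 5.7588.
τ = 0.0995 × (550/455)⁴ × 5.7588 = 0.0995 × 2.1350 × 5.7588 = 1.2234.
T = exp(−1.2234) = 0.2942.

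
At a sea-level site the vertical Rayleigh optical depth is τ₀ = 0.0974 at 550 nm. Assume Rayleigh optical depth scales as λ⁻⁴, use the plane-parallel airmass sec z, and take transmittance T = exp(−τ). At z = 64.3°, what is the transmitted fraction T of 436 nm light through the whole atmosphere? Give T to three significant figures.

sec 64.3° = 2.3060.
τ = 0.0974 × (550/436)⁴ × 2.3060 = 0.0974 × 2.5322 × 2.3060 = 0.5687.
T = exp(−0.5687) = 0.5662.

0.566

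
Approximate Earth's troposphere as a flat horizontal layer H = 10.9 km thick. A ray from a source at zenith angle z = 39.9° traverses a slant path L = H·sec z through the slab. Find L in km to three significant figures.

14.2 km

sec z = 1/cos 39.9° = 1.3035.
L = 10.9 × 1.3035 = 14.208 km.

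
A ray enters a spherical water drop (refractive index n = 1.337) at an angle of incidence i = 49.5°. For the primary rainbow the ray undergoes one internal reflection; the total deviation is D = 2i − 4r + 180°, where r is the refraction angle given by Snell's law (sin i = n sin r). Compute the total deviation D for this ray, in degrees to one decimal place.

140.4°

sin r = sin 49.5° / 1.337 = 0.7604/1.337 = 0.5687; r = 34.66°.
D = 2·49.5° − 4·34.66° + 180° = 99.00° − 138.65° + 180° = 140.35°.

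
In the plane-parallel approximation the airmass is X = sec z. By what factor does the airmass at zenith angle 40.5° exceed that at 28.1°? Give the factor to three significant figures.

1.16

X(40.5°)/X(28.1°) = sec 40.5° / sec 28.1° = cos 28.1° / cos 40.5° = 0.8821/0.7604 = 1.1601.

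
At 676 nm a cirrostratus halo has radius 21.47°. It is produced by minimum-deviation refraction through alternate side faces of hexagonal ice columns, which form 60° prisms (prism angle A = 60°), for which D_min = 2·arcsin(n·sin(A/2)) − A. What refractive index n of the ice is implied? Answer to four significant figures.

Rearranging: n = sin((D_min + A)/2) / sin(A/2).
(D_min + A)/2 = (21.47° + 60°)/2 = 40.735°.
n = sin 40.735° / sin 30° = 0.6526 / 0.5000 = 1.3051.

1.305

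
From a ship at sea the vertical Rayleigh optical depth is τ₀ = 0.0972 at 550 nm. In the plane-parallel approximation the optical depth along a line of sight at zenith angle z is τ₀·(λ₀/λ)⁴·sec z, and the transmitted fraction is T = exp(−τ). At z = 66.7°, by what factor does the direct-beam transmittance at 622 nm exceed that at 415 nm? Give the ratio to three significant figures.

1.84

Airmass: sec 66.7° = 2.5282.
τ(622 nm) = 0.0972 × (550/622)⁴ × 2.5282 = 0.0972 × 0.6113 × 2.5282 = 0.1502.
τ(415 nm) = 0.0972 × (550/415)⁴ × 2.5282 = 0.0972 × 3.0850 × 2.5282 = 0.7581.
T(622)/T(415) = exp(τ_B − τ_A) = exp(0.6079) = 1.8365.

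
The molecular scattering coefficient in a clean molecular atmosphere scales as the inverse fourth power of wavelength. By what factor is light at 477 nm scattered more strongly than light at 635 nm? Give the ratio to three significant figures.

3.14

Rayleigh scattering ∝ λ⁻⁴, so the ratio of coefficients is the inverse fourth power of the wavelength ratio.
σ(477)/σ(635) = (635/477)⁴ = (1.3312)⁴ = 3.141.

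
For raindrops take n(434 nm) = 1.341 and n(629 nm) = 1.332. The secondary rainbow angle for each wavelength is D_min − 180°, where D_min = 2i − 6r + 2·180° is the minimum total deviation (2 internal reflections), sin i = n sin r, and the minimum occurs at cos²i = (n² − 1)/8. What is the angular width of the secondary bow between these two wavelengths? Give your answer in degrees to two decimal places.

At 434 nm (n = 1.341): cos²i = 0.09979 → i = 71.586°, r = 45.034°, D_min = 232.966°, rainbow angle = 52.966°.
At 629 nm (n = 1.332): cos²i = 0.09678 → i = 71.875°, r = 45.520°, D_min = 230.628°, rainbow angle = 50.628°.
Angular width = |52.966° − 50.628°| = 2.337°.

2.34°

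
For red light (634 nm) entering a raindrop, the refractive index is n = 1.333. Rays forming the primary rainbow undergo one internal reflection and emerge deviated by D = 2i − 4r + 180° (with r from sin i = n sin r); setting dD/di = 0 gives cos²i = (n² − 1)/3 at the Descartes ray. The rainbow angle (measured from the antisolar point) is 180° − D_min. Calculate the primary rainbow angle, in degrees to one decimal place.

42.1°

cos²i = (1.77689 − 1)/3 = 0.25896; i = arccos(0.50888) = 59.410°.
sin r = sin 59.410°/1.333 = 0.64579; r = 40.225°.
D_min = 2·59.410° − 4·40.225° + 180° = 137.922°.
Rainbow angle = 180° − D_min = 42.078°.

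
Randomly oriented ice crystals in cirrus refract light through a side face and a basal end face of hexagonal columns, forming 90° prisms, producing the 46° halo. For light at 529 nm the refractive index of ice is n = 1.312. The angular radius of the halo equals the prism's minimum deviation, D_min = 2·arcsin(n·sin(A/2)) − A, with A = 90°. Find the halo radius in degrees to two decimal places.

n·sin(A/2) = 1.312 × sin 45° = 1.312 × 0.7071 = 0.9277.
D_min = 2·arcsin(0.9277) − 90° = 2 × 68.083° − 90° = 46.166°.

46.17°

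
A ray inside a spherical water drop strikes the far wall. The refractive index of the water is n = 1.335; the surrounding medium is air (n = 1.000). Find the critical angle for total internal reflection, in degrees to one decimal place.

48.5°

sin θ_c = n_air / n = 1.000 / 1.335 = 0.7491.
θ_c = arcsin(0.7491) = 48.51°.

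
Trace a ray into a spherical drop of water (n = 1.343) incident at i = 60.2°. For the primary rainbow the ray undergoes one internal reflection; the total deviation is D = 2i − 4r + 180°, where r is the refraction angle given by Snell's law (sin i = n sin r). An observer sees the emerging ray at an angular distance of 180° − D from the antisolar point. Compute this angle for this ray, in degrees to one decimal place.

sin r = sin 60.2° / 1.343 = 0.8678/1.343 = 0.6461; r = 40.25°.
D = 2·60.2° − 4·40.25° + 180° = 120.40° − 161.00° + 180° = 139.40°.
Angle from antisolar point = 180° − D = 40.60°.

40.6°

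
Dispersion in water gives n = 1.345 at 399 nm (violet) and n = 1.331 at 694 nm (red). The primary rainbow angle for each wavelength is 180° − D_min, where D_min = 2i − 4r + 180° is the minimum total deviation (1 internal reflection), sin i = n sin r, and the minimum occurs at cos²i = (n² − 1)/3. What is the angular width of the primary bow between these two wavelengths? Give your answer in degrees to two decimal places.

2.01°

At 399 nm (n = 1.345): cos²i = 0.26967 → i = 58.715°, r = 39.448°, D_min = 139.635°, rainbow angle = 40.365°.
At 694 nm (n = 1.331): cos²i = 0.25719 → i = 59.527°, r = 40.356°, D_min = 137.630°, rainbow angle = 42.370°.
Angular width = |40.365° − 42.370°| = 2.005°.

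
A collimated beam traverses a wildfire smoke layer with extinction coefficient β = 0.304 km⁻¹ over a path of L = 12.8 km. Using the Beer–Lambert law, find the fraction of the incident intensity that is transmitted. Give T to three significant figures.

τ = β·L = 0.304 × 12.8 = 3.8912.
T = exp(−3.8912) = 0.0204.

0.0204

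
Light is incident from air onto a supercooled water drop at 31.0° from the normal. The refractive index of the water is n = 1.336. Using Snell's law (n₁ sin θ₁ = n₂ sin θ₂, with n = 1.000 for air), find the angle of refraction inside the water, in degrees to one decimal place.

22.7°

Snell: sin θ_r = sin θ_i / n = sin 31.0° / 1.336 = 0.5150 / 1.336 = 0.3855.
θ_r = arcsin(0.3855) = 22.68°.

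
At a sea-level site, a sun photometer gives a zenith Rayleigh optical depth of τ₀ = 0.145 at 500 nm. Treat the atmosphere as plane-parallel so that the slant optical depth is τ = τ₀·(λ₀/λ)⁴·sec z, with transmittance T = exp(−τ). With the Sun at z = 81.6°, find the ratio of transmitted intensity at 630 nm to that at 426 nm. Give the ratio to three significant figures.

Airmass: sec 81.6° = 6.8454.
τ(630 nm) = 0.145 × (500/630)⁴ × 6.8454 = 0.145 × 0.3968 × 6.8454 = 0.3938.
τ(426 nm) = 0.145 × (500/426)⁴ × 6.8454 = 0.145 × 1.8978 × 6.8454 = 1.8837.
T(630)/T(426) = exp(τ_B − τ_A) = exp(1.4899) = 4.4366.

4.44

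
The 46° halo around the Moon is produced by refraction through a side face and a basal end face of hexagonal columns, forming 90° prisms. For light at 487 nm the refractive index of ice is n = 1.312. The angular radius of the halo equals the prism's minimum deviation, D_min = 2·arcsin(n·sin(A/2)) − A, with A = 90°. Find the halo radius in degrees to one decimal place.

n·sin(A/2) = 1.312 × sin 45° = 1.312 × 0.7071 = 0.9277.
D_min = 2·arcsin(0.9277) − 90° = 2 × 68.083° − 90° = 46.166°.

46.2°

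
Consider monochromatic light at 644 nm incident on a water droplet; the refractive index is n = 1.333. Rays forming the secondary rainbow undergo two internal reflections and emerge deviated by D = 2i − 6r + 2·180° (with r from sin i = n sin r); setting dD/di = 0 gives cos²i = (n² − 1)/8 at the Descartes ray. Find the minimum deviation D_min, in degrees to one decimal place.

cos²i = (1.77689 − 1)/8 = 0.09711; i = arccos(0.31163) = 71.843°.
sin r = sin 71.843°/1.333 = 0.71283; r = 45.466°.
D_min = 2·71.843° − 6·45.466° + 360° = 230.891°.

230.9°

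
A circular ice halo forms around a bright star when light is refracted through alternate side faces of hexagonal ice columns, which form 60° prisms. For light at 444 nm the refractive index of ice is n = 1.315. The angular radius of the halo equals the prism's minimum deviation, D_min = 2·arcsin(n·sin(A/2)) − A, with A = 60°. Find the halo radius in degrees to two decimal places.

n·sin(A/2) = 1.315 × sin 30° = 1.315 × 0.5000 = 0.6575.
D_min = 2·arcsin(0.6575) − 60° = 2 × 41.109° − 60° = 22.219°.

22.22°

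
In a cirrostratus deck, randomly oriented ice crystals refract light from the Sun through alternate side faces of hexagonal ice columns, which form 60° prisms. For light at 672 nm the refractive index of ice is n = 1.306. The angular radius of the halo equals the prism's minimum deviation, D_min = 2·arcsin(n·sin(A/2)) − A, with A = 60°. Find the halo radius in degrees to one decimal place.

n·sin(A/2) = 1.306 × sin 30° = 1.306 × 0.5000 = 0.6530.
D_min = 2·arcsin(0.6530) − 60° = 2 × 40.768° − 60° = 21.536°.

21.5°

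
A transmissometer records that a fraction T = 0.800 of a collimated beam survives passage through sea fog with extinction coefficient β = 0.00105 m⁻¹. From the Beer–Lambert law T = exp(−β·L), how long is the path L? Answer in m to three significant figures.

213 m

Beer–Lambert: T = exp(−βL) ⇒ L = −ln(T)/β = −ln(0.800)/0.00105 = 0.2231/0.00105 = 212.5 m.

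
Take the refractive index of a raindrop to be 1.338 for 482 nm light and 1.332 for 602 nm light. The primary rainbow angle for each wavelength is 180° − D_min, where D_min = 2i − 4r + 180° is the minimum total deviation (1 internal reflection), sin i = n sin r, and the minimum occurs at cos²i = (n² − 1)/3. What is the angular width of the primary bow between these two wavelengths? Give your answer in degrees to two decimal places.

0.87°

At 482 nm (n = 1.338): cos²i = 0.26341 → i = 59.120°, r = 39.899°, D_min = 138.643°, rainbow angle = 41.357°.
At 602 nm (n = 1.332): cos²i = 0.25807 → i = 59.469°, r = 40.290°, D_min = 137.776°, rainbow angle = 42.224°.
Angular width = |41.357° − 42.224°| = 0.867°.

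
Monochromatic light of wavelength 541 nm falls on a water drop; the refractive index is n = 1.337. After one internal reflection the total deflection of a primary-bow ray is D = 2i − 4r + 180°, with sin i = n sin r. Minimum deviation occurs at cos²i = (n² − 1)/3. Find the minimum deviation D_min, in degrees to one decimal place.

138.5°

cos²i = (1.78757 − 1)/3 = 0.26252; i = arccos(0.51237) = 59.178°.
sin r = sin 59.178°/1.337 = 0.64231; r = 39.964°.
D_min = 2·59.178° − 4·39.964° + 180° = 138.500°.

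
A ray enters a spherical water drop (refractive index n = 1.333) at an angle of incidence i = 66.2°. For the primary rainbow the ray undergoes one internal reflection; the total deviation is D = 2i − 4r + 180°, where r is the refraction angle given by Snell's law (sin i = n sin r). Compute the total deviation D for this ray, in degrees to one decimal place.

sin r = sin 66.2° / 1.333 = 0.9150/1.333 = 0.6864; r = 43.35°.
D = 2·66.2° − 4·43.35° + 180° = 132.40° − 173.38° + 180° = 139.02°.

139.0°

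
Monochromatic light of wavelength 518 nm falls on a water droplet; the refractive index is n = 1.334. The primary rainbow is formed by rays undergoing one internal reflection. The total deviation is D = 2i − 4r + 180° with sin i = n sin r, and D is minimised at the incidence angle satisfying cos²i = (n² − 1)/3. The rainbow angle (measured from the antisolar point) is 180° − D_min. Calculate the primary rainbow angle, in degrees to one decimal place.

cos²i = (1.77956 − 1)/3 = 0.25985; i = arccos(0.50976) = 59.352°.
sin r = sin 59.352°/1.334 = 0.64492; r = 40.159°.
D_min = 2·59.352° − 4·40.159° + 180° = 138.067°.
Rainbow angle = 180° − D_min = 41.933°.

41.9°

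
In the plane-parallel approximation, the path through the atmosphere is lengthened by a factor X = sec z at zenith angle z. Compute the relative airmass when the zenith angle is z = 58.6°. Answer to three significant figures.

1.92

X = sec z = 1/cos 58.6° = 1/0.5210 = 1.9194.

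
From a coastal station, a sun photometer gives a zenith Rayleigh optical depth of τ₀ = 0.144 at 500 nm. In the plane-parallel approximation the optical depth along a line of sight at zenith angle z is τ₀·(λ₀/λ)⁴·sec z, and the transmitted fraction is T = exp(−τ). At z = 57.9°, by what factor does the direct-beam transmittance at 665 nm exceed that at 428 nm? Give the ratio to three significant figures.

Airmass: sec 57.9° = 1.8818.
τ(665 nm) = 0.144 × (500/665)⁴ × 1.8818 = 0.144 × 0.3196 × 1.8818 = 0.0866.
τ(428 nm) = 0.144 × (500/428)⁴ × 1.8818 = 0.144 × 1.8625 × 1.8818 = 0.5047.
T(665)/T(428) = exp(τ_B − τ_A) = exp(0.4181) = 1.5191.

1.52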